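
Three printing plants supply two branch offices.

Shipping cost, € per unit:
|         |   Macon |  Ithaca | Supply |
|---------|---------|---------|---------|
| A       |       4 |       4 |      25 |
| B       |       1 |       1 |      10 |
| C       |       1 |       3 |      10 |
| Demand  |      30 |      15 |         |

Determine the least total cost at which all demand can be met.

Optimal allocation:
  A to Macon: 10 × €4 = €40
  A to Ithaca: 15 × €4 = €60
  B to Macon: 10 × €1 = €10
  C to Macon: 10 × €1 = €10
Total = 40 + 60 + 10 + 10 = €120.
(Supply check: A ships 25; B ships 10; C ships 10.)

120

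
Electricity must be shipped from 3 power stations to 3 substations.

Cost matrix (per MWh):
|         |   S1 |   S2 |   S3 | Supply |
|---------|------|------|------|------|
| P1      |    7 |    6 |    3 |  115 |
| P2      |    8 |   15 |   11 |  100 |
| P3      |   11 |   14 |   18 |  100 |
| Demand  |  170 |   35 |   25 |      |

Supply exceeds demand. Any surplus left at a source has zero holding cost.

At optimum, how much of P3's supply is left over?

85

Minimum-cost shipments:
  P1–S1: 55 × 7 = 385
  P1–S2: 35 × 6 = 210
  P1–S3: 25 × 3 = 75
  P2–S1: 100 × 8 = 800
  P3–S1: 15 × 11 = 165
Total cost = 1635.
P3 ships 15 of its 100, leaving 85.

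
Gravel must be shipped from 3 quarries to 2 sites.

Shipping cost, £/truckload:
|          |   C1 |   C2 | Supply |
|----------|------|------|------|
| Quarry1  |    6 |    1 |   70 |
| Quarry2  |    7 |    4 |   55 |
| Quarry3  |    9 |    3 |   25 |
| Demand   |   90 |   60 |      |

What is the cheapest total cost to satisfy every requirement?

705

An optimal shipping plan:
  Quarry1–C1: 35 × £6 = £210
  Quarry1–C2: 35 × £1 = £35
  Quarry2–C1: 55 × £7 = £385
  Quarry3–C2: 25 × £3 = £75
Total = 210 + 35 + 385 + 75 = £705.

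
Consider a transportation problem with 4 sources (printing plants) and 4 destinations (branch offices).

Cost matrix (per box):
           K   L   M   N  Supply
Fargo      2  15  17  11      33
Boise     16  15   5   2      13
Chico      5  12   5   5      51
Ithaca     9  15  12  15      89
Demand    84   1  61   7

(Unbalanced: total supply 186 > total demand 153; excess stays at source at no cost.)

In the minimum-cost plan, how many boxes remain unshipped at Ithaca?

33

Minimum-cost shipments:
  Fargo to K: 33 × 2 = 66
  Boise to M: 6 × 5 = 30
  Boise to N: 7 × 2 = 14
  Chico to M: 51 × 5 = 255
  Ithaca to K: 51 × 9 = 459
  Ithaca to L: 1 × 15 = 15
  Ithaca to M: 4 × 12 = 48
Total cost = 887.
Ithaca ships 56 of its 89, leaving 33.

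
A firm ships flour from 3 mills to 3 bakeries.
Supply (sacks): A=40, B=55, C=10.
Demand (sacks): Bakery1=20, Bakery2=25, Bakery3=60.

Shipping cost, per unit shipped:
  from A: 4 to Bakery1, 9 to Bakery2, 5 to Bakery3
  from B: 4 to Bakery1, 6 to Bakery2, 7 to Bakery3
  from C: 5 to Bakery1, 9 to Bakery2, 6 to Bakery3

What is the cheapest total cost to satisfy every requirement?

560

A cheapest plan:
  A–Bakery3: 40 × 5 = 200
  B–Bakery1: 20 × 4 = 80
  B–Bakery2: 25 × 6 = 150
  B–Bakery3: 10 × 7 = 70
  C–Bakery3: 10 × 6 = 60
Total = 200 + 80 + 150 + 70 + 60 = 560.
(Supply check: A ships 40; B ships 55; C ships 10.)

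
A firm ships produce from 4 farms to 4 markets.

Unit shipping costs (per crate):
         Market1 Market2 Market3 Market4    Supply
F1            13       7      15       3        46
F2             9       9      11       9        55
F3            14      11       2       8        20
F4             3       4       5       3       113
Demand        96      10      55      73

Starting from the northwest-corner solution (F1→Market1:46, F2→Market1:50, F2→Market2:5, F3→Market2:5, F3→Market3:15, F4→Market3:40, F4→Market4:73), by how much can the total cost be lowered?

Current plan cost = 46·13 + 50·9 + 5·9 + 5·11 + 15·2 + 40·5 + 73·3 = 1597.
Optimal plan:
  F1→Market4: 46 × 3 = 138
  F2→Market1: 18 × 9 = 162
  F2→Market2: 10 × 9 = 90
  F2→Market4: 27 × 9 = 243
  F3→Market3: 20 × 2 = 40
  F4→Market1: 78 × 3 = 234
  F4→Market3: 35 × 5 = 175
Optimal cost = 1082.
Saving = 1597 − 1082 = 515.

515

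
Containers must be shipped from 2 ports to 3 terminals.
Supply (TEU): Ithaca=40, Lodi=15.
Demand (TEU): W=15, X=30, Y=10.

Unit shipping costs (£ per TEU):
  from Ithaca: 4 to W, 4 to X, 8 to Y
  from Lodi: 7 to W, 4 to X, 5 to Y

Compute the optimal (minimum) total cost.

230

One minimum-cost allocation:
  Ithaca–W: 15 × £4 = £60
  Ithaca–X: 25 × £4 = £100
  Lodi–X: 5 × £4 = £20
  Lodi–Y: 10 × £5 = £50
Total = 60 + 100 + 20 + 50 = £230.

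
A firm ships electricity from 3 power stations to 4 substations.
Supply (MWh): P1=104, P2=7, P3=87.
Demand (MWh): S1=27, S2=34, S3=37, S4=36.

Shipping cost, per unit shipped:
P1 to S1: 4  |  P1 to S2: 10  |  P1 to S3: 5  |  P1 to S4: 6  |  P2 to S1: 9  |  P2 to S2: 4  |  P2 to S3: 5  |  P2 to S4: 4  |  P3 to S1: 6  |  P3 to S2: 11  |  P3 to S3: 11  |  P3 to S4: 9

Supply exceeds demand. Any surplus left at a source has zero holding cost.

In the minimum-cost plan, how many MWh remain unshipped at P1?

0

Minimum-cost shipments:
  P1 to S1: 27 MWh
  P1 to S2: 4 MWh
  P1 to S3: 37 MWh
  P1 to S4: 36 MWh
  P2 to S2: 7 MWh
  P3 to S2: 23 MWh
Total cost = 830.
P1 ships 104 of its 104, leaving 0.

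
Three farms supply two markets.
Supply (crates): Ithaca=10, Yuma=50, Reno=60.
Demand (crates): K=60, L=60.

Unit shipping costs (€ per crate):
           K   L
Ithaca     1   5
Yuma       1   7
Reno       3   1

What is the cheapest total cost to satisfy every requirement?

120

An optimal shipping plan:
  Ithaca to K: 10 crates
  Yuma to K: 50 crates
  Reno to L: 60 crates
Total cost = €120.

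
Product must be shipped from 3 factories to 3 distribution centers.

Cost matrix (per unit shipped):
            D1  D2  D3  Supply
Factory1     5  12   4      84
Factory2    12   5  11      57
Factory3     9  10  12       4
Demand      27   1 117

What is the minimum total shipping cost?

One minimum-cost allocation:
  Factory1 to D3: 84 × 4 = 336
  Factory2 to D1: 23 × 12 = 276
  Factory2 to D2: 1 × 5 = 5
  Factory2 to D3: 33 × 11 = 363
  Factory3 to D1: 4 × 9 = 36
Total = 336 + 276 + 5 + 363 + 36 = 1016.

1016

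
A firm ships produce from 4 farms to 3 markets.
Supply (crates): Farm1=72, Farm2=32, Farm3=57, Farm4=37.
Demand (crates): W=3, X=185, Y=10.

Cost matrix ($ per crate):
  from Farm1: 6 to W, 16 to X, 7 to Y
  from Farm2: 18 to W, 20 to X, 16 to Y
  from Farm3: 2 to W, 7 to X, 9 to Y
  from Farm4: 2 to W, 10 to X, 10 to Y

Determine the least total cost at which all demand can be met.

2441

Optimal allocation:
  Farm1->W: 3 × $6 = $18
  Farm1->X: 59 × $16 = $944
  Farm1->Y: 10 × $7 = $70
  Farm2->X: 32 × $20 = $640
  Farm3->X: 57 × $7 = $399
  Farm4->X: 37 × $10 = $370
Total = 18 + 944 + 70 + 640 + 399 + 370 = $2441.
(Supply check: Farm1 ships 72; Farm2 ships 32; Farm3 ships 57; Farm4 ships 37.)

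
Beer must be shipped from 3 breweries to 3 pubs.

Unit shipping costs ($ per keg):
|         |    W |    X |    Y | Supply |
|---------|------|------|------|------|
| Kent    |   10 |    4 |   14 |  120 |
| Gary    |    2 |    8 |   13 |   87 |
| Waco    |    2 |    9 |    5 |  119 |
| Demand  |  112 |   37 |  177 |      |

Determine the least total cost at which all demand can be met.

1979

A cheapest plan:
  Kent–W: 25 kegs
  Kent–X: 37 kegs
  Kent–Y: 58 kegs
  Gary–W: 87 kegs
  Waco–Y: 119 kegs
Total cost = $1979.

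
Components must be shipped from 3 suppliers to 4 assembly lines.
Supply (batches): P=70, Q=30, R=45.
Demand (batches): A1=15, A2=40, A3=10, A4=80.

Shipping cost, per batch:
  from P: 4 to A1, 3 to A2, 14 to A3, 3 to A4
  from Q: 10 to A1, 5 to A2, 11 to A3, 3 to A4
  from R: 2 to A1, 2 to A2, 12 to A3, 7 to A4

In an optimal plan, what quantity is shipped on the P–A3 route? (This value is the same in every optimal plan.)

The minimum-cost plan:
  P->A2: 10 × 3 = 30
  P->A4: 60 × 3 = 180
  Q->A3: 10 × 11 = 110
  Q->A4: 20 × 3 = 60
  R->A1: 15 × 2 = 30
  R->A2: 30 × 2 = 60
Total cost = 470.
The route P→A3 is not used.

0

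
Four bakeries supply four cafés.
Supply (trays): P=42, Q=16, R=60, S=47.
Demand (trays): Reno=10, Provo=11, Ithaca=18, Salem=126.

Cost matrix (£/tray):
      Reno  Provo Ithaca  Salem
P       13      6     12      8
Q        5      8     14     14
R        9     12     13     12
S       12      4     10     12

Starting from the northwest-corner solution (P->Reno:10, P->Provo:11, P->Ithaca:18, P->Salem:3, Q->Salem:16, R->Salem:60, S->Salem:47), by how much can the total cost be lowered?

Current plan cost = 10·13 + 11·6 + 18·12 + 3·8 + 16·14 + 60·12 + 47·12 = £1944.
Optimal plan:
  P→Salem: 42 × £8 = £336
  Q→Reno: 10 × £5 = £50
  Q→Salem: 6 × £14 = £84
  R→Salem: 60 × £12 = £720
  S→Provo: 11 × £4 = £44
  S→Ithaca: 18 × £10 = £180
  S→Salem: 18 × £12 = £216
Optimal cost = £1630.
Saving = 1944 − 1630 = £314.

314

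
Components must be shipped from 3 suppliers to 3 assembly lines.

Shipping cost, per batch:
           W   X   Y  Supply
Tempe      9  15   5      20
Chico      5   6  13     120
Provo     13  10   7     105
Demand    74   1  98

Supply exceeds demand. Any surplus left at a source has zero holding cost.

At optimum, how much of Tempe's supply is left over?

Minimum-cost shipments:
  Tempe–Y: 20 × 5 = 100
  Chico–W: 74 × 5 = 370
  Chico–X: 1 × 6 = 6
  Provo–Y: 78 × 7 = 546
Total cost = 1022.
Tempe ships 20 of its 20, leaving 0.

0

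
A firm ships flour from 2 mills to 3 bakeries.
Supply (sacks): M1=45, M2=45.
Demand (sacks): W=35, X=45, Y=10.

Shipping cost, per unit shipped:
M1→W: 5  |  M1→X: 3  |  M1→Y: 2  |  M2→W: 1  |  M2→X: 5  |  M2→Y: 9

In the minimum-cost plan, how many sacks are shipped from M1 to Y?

Solving gives:
  M1–X: 35 sacks
  M1–Y: 10 sacks
  M2–W: 35 sacks
  M2–X: 10 sacks
Total cost = 210.
So M1→Y carries 10 sacks.

10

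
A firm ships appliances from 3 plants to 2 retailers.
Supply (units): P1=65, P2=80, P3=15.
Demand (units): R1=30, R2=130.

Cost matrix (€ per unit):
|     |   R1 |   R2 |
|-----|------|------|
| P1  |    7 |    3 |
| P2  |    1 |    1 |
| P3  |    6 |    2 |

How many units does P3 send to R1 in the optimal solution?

Solving gives:
  P1->R2: 65 × €3 = €195
  P2->R1: 30 × €1 = €30
  P2->R2: 50 × €1 = €50
  P3->R2: 15 × €2 = €30
Total cost = €305.
The route P3→R1 is not used.

0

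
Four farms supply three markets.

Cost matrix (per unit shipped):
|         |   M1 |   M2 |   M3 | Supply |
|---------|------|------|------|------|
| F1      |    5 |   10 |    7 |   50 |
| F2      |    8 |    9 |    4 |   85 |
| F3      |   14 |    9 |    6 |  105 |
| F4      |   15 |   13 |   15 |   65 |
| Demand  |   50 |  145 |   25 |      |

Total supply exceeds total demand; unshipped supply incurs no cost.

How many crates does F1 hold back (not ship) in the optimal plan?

0

Minimum-cost shipments:
  F1→M1: 50 × 5 = 250
  F2→M2: 40 × 9 = 360
  F2→M3: 25 × 4 = 100
  F3→M2: 105 × 9 = 945
Total cost = 1655.
F1 ships 50 of its 50, leaving 0.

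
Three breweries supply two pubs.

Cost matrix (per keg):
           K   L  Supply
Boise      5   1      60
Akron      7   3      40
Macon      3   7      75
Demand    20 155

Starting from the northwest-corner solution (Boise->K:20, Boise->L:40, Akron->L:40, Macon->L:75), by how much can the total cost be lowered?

160

Current plan cost = 20·5 + 40·1 + 40·3 + 75·7 = 785.
Optimal plan:
  Boise–L: 60 × 1 = 60
  Akron–L: 40 × 3 = 120
  Macon–K: 20 × 3 = 60
  Macon–L: 55 × 7 = 385
Optimal cost = 625.
Saving = 785 − 625 = 160.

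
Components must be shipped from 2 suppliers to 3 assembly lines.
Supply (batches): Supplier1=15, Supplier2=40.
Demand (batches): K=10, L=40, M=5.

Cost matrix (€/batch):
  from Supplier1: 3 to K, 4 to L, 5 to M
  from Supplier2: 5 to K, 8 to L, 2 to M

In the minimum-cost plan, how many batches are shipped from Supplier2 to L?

25

Optimal shipments:
  Supplier1 to L: 15 × €4 = €60
  Supplier2 to K: 10 × €5 = €50
  Supplier2 to L: 25 × €8 = €200
  Supplier2 to M: 5 × €2 = €10
Total cost = €320.
So Supplier2→L carries 25 batches.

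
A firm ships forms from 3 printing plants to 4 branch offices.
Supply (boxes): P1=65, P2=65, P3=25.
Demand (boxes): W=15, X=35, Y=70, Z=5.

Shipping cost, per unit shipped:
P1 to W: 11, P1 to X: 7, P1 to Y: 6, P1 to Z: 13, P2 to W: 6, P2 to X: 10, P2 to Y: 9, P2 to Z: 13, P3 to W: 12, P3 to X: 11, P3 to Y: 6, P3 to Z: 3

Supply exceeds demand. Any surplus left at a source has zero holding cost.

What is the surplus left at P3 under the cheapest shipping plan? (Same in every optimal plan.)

Minimum-cost shipments:
  P1->X: 15 × 7 = 105
  P1->Y: 50 × 6 = 300
  P2->W: 15 × 6 = 90
  P2->X: 20 × 10 = 200
  P3->Y: 20 × 6 = 120
  P3->Z: 5 × 3 = 15
Total cost = 830.
P3 ships 25 of its 25, leaving 0.

0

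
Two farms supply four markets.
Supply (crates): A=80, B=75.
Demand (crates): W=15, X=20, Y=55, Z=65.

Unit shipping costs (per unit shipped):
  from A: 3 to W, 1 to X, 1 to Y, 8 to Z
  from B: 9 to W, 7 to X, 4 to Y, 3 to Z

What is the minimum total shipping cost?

A cheapest plan:
  A–W: 15 × 3 = 45
  A–X: 20 × 1 = 20
  A–Y: 45 × 1 = 45
  B–Y: 10 × 4 = 40
  B–Z: 65 × 3 = 195
Total = 45 + 20 + 45 + 40 + 195 = 345.

345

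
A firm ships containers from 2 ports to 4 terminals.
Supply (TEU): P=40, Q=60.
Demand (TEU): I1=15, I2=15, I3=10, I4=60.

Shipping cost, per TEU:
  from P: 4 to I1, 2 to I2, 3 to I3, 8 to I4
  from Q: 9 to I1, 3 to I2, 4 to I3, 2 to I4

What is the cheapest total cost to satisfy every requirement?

240

One minimum-cost allocation:
  P–I1: 15 × 4 = 60
  P–I2: 15 × 2 = 30
  P–I3: 10 × 3 = 30
  Q–I4: 60 × 2 = 120
Total = 60 + 30 + 30 + 120 = 240.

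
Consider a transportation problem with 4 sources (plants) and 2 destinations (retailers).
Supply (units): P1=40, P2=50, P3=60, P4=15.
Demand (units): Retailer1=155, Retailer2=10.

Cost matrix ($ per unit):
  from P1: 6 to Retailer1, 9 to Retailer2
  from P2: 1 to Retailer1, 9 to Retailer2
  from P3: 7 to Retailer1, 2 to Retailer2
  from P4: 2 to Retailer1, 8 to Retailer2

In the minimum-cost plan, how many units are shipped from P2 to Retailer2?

0

Optimal shipments:
  P1->Retailer1: 40 × $6 = $240
  P2->Retailer1: 50 × $1 = $50
  P3->Retailer1: 50 × $7 = $350
  P3->Retailer2: 10 × $2 = $20
  P4->Retailer1: 15 × $2 = $30
Total cost = $690.
The route P2→Retailer2 is not used.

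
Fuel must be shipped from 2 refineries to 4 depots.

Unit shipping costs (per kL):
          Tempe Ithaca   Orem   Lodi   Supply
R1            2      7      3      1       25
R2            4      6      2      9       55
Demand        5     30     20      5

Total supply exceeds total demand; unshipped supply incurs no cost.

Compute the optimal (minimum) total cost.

An optimal shipping plan:
  R1 to Tempe: 5 × 2 = 10
  R1 to Lodi: 5 × 1 = 5
  R2 to Ithaca: 30 × 6 = 180
  R2 to Orem: 20 × 2 = 40
Total = 10 + 5 + 180 + 40 = 235.

235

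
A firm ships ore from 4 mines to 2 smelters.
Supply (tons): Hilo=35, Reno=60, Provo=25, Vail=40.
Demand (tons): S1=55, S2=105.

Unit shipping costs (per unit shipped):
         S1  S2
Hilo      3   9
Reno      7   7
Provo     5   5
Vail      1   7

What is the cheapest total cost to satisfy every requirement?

810

One minimum-cost allocation:
  Hilo–S1: 35 tons
  Reno–S2: 60 tons
  Provo–S2: 25 tons
  Vail–S1: 20 tons
  Vail–S2: 20 tons
Total cost = 810.
(Supply check: Hilo ships 35; Reno ships 60; Provo ships 25; Vail ships 40.)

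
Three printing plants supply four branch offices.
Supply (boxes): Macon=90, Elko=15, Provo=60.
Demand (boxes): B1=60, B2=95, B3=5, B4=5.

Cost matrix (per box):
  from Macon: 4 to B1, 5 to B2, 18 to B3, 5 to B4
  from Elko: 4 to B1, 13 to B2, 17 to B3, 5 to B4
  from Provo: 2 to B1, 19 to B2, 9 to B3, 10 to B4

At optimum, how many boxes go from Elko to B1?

5

The minimum-cost plan:
  Macon->B2: 90 boxes
  Elko->B1: 5 boxes
  Elko->B2: 5 boxes
  Elko->B4: 5 boxes
  Provo->B1: 55 boxes
  Provo->B3: 5 boxes
Total cost = 715.
So Elko→B1 carries 5 boxes.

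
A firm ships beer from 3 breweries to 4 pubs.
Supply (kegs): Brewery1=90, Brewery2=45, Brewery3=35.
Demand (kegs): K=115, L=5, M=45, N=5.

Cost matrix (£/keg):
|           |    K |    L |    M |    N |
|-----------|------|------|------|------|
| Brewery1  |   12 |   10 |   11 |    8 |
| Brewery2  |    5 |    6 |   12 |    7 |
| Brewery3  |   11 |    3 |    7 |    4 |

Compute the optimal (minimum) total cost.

1495

One minimum-cost allocation:
  Brewery1–K: 70 × £12 = £840
  Brewery1–M: 15 × £11 = £165
  Brewery1–N: 5 × £8 = £40
  Brewery2–K: 45 × £5 = £225
  Brewery3–L: 5 × £3 = £15
  Brewery3–M: 30 × £7 = £210
Total = 840 + 165 + 40 + 225 + 15 + 210 = £1495.
(Supply check: Brewery1 ships 90; Brewery2 ships 45; Brewery3 ships 35.)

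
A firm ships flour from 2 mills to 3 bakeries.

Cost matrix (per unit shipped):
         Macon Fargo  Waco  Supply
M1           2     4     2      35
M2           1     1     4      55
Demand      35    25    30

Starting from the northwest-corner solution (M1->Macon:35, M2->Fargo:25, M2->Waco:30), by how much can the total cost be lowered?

Current plan cost = 35·2 + 25·1 + 30·4 = 215.
Optimal plan:
  M1->Macon: 5 × 2 = 10
  M1->Waco: 30 × 2 = 60
  M2->Macon: 30 × 1 = 30
  M2->Fargo: 25 × 1 = 25
Optimal cost = 125.
Saving = 215 − 125 = 90.

90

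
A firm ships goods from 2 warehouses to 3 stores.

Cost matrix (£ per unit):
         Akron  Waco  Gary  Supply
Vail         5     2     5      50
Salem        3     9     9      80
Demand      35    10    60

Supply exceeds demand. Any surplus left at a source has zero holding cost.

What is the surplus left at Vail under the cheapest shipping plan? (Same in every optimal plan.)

0

An optimal plan:
  Vail->Waco: 10 × £2 = £20
  Vail->Gary: 40 × £5 = £200
  Salem->Akron: 35 × £3 = £105
  Salem->Gary: 20 × £9 = £180
Total cost = £505.
Vail ships 50 of its 50, leaving 0.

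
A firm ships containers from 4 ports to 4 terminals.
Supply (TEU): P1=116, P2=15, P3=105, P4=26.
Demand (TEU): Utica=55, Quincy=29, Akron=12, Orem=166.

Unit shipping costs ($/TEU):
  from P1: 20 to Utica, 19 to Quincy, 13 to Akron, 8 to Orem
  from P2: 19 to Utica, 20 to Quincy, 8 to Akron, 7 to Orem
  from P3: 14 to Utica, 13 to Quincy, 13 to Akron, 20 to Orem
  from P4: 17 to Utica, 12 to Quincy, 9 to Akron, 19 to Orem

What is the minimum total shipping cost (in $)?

2974

A cheapest plan:
  P1 to Orem: 116 × $8 = $928
  P2 to Orem: 15 × $7 = $105
  P3 to Utica: 55 × $14 = $770
  P3 to Quincy: 29 × $13 = $377
  P3 to Orem: 21 × $20 = $420
  P4 to Akron: 12 × $9 = $108
  P4 to Orem: 14 × $19 = $266
Total = 928 + 105 + 770 + 377 + 420 + 108 + 266 = $2974.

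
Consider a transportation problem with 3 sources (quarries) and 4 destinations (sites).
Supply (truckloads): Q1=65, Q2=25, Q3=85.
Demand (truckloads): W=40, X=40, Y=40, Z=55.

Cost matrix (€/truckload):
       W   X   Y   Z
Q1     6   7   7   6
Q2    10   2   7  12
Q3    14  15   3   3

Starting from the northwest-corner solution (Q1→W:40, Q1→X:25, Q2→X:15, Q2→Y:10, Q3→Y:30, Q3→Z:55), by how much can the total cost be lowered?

60

Current plan cost = 40·6 + 25·7 + 15·2 + 10·7 + 30·3 + 55·3 = €770.
Optimal plan:
  Q1→W: 40 truckloads
  Q1→X: 15 truckloads
  Q1→Z: 10 truckloads
  Q2→X: 25 truckloads
  Q3→Y: 40 truckloads
  Q3→Z: 45 truckloads
Optimal cost = €710.
Saving = 770 − 710 = €60.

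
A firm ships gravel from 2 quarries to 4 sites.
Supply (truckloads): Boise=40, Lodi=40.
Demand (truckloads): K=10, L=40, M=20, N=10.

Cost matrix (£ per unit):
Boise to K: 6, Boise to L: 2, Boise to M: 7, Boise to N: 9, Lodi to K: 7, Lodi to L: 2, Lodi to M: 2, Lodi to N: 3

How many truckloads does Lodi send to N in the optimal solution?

Optimal shipments:
  Boise->K: 10 truckloads
  Boise->L: 30 truckloads
  Lodi->L: 10 truckloads
  Lodi->M: 20 truckloads
  Lodi->N: 10 truckloads
Total cost = £210.
So Lodi→N carries 10 truckloads.

10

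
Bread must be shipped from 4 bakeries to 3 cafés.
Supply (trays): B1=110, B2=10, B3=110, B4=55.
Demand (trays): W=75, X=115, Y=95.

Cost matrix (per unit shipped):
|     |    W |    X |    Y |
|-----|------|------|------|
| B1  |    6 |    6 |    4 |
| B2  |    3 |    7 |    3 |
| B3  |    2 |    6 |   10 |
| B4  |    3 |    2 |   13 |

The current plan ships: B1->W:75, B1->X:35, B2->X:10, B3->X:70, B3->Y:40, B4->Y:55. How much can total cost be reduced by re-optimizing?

Current plan cost = 75·6 + 35·6 + 10·7 + 70·6 + 40·10 + 55·13 = 2265.
Optimal plan:
  B1->X: 25 × 6 = 150
  B1->Y: 85 × 4 = 340
  B2->Y: 10 × 3 = 30
  B3->W: 75 × 2 = 150
  B3->X: 35 × 6 = 210
  B4->X: 55 × 2 = 110
Optimal cost = 990.
Saving = 2265 − 990 = 1275.

1275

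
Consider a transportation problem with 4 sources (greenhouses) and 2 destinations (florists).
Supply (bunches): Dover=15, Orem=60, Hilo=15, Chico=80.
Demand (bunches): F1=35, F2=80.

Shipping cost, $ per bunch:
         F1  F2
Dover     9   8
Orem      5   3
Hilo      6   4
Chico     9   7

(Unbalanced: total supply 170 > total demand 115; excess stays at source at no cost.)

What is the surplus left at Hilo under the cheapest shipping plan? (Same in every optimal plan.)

0

An optimal plan:
  Orem to F1: 20 × $5 = $100
  Orem to F2: 40 × $3 = $120
  Hilo to F1: 15 × $6 = $90
  Chico to F2: 40 × $7 = $280
Total cost = $590.
Hilo ships 15 of its 15, leaving 0.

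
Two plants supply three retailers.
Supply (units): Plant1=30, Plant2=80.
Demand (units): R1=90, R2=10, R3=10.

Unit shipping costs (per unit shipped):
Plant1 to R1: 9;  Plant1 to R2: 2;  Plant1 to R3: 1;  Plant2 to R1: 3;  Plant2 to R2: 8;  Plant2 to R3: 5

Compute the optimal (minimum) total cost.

One minimum-cost allocation:
  Plant1->R1: 10 × 9 = 90
  Plant1->R2: 10 × 2 = 20
  Plant1->R3: 10 × 1 = 10
  Plant2->R1: 80 × 3 = 240
Total = 90 + 20 + 10 + 240 = 360.

360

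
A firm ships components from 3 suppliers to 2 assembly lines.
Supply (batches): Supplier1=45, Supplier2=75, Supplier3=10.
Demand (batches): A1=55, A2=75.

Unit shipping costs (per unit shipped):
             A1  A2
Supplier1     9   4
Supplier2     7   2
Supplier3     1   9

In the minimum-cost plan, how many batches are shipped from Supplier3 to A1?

10

Solving gives:
  Supplier1→A1: 45 × 9 = 405
  Supplier2→A2: 75 × 2 = 150
  Supplier3→A1: 10 × 1 = 10
Total cost = 565.
So Supplier3→A1 carries 10 batches.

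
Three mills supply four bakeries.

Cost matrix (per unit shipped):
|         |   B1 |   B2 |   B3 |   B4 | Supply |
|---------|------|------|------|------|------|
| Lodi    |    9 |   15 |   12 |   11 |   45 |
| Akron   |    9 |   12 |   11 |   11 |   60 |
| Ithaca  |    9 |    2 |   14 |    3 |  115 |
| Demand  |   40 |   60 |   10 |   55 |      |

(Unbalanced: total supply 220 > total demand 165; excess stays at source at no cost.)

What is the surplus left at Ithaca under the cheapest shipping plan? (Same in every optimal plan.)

Minimum-cost shipments:
  Akron->B1: 40 sacks
  Akron->B3: 10 sacks
  Ithaca->B2: 60 sacks
  Ithaca->B4: 55 sacks
Total cost = 755.
Ithaca ships 115 of its 115, leaving 0.

0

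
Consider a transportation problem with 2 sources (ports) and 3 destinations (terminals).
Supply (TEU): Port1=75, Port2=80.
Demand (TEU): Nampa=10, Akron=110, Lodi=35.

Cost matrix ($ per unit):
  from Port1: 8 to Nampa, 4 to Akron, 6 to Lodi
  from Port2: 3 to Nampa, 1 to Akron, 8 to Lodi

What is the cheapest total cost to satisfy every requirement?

470

An optimal shipping plan:
  Port1→Akron: 40 × $4 = $160
  Port1→Lodi: 35 × $6 = $210
  Port2→Nampa: 10 × $3 = $30
  Port2→Akron: 70 × $1 = $70
Total = 160 + 210 + 30 + 70 = $470.
(Supply check: Port1 ships 75; Port2 ships 80.)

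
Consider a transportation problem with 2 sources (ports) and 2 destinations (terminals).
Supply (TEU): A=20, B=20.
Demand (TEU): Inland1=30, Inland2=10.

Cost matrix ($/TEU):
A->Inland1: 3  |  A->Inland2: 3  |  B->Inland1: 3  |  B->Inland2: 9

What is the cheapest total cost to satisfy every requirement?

120

Optimal allocation:
  A to Inland1: 10 × $3 = $30
  A to Inland2: 10 × $3 = $30
  B to Inland1: 20 × $3 = $60
Total = 30 + 30 + 60 = $120.
(Supply check: A ships 20; B ships 20.)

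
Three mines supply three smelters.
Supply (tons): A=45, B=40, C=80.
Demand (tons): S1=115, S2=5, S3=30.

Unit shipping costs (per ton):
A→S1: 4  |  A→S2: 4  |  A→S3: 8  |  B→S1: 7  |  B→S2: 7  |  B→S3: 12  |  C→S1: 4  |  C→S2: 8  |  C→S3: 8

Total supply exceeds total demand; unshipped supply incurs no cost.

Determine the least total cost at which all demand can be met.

795

An optimal shipping plan:
  A->S1: 10 × 4 = 40
  A->S2: 5 × 4 = 20
  A->S3: 30 × 8 = 240
  B->S1: 25 × 7 = 175
  C->S1: 80 × 4 = 320
Total = 40 + 20 + 240 + 175 + 320 = 795.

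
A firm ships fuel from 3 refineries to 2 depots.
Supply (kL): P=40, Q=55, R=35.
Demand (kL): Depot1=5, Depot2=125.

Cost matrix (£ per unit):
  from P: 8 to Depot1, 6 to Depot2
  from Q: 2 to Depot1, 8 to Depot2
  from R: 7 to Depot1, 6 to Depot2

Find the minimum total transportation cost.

860

An optimal shipping plan:
  P→Depot2: 40 kL
  Q→Depot1: 5 kL
  Q→Depot2: 50 kL
  R→Depot2: 35 kL
Total cost = £860.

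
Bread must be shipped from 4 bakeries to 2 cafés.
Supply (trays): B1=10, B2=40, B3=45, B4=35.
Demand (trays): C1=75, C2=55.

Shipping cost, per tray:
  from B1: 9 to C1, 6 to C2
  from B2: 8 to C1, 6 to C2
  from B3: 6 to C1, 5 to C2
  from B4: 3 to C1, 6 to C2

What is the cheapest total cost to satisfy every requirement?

670

A cheapest plan:
  B1->C2: 10 × 6 = 60
  B2->C2: 40 × 6 = 240
  B3->C1: 40 × 6 = 240
  B3->C2: 5 × 5 = 25
  B4->C1: 35 × 3 = 105
Total = 60 + 240 + 240 + 25 + 105 = 670.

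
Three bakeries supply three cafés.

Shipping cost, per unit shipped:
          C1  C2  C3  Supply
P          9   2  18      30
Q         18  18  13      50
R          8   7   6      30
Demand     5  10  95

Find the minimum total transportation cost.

One minimum-cost allocation:
  P–C1: 5 × 9 = 45
  P–C2: 10 × 2 = 20
  P–C3: 15 × 18 = 270
  Q–C3: 50 × 13 = 650
  R–C3: 30 × 6 = 180
Total = 45 + 20 + 270 + 650 + 180 = 1165.

1165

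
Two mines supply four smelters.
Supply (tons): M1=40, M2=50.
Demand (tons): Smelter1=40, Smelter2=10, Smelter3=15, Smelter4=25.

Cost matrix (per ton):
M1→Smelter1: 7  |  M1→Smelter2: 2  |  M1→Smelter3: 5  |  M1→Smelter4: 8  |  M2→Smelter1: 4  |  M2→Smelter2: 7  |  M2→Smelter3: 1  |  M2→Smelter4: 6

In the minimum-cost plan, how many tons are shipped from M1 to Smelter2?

10

The minimum-cost plan:
  M1 to Smelter1: 5 tons
  M1 to Smelter2: 10 tons
  M1 to Smelter4: 25 tons
  M2 to Smelter1: 35 tons
  M2 to Smelter3: 15 tons
Total cost = 410.
So M1→Smelter2 carries 10 tons.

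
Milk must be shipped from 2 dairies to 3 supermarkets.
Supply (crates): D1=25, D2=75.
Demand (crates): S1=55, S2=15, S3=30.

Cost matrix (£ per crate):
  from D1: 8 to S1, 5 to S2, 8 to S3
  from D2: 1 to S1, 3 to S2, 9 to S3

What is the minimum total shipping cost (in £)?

345

Optimal allocation:
  D1→S3: 25 crates
  D2→S1: 55 crates
  D2→S2: 15 crates
  D2→S3: 5 crates
Total cost = £345.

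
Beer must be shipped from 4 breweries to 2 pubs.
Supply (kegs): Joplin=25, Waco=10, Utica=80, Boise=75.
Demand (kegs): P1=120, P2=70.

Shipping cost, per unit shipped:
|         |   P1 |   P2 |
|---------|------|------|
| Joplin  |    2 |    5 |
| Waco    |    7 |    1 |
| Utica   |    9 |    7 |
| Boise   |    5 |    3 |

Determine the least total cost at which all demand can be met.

An optimal shipping plan:
  Joplin→P1: 25 × 2 = 50
  Waco→P2: 10 × 1 = 10
  Utica→P1: 20 × 9 = 180
  Utica→P2: 60 × 7 = 420
  Boise→P1: 75 × 5 = 375
Total = 50 + 10 + 180 + 420 + 375 = 1035.

1035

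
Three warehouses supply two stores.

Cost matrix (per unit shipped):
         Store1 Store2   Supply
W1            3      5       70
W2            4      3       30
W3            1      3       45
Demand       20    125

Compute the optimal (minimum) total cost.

535

A cheapest plan:
  W1 to Store1: 20 × 3 = 60
  W1 to Store2: 50 × 5 = 250
  W2 to Store2: 30 × 3 = 90
  W3 to Store2: 45 × 3 = 135
Total = 60 + 250 + 90 + 135 = 535.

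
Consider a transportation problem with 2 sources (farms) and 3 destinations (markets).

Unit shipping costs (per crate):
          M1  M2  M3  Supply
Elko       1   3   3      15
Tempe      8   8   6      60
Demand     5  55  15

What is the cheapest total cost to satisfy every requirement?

485

An optimal shipping plan:
  Elko→M1: 5 × 1 = 5
  Elko→M2: 10 × 3 = 30
  Tempe→M2: 45 × 8 = 360
  Tempe→M3: 15 × 6 = 90
Total = 5 + 30 + 360 + 90 = 485.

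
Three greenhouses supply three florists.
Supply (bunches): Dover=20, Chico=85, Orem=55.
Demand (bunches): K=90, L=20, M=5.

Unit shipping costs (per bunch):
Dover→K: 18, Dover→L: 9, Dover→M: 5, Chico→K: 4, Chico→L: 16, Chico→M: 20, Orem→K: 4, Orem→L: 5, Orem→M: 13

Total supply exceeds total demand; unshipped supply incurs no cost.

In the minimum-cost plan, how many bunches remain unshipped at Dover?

15

Minimum-cost shipments:
  Dover–M: 5 × 5 = 25
  Chico–K: 85 × 4 = 340
  Orem–K: 5 × 4 = 20
  Orem–L: 20 × 5 = 100
Total cost = 485.
Dover ships 5 of its 20, leaving 15.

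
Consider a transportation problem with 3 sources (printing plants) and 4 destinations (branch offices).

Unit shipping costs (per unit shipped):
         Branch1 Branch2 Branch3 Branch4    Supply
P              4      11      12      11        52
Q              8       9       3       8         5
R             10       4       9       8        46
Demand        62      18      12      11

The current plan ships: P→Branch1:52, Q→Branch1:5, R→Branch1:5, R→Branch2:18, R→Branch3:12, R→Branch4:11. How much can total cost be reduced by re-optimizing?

20

Current plan cost = 52·4 + 5·8 + 5·10 + 18·4 + 12·9 + 11·8 = 566.
Optimal plan:
  P→Branch1: 52 × 4 = 208
  Q→Branch3: 5 × 3 = 15
  R→Branch1: 10 × 10 = 100
  R→Branch2: 18 × 4 = 72
  R→Branch3: 7 × 9 = 63
  R→Branch4: 11 × 8 = 88
Optimal cost = 546.
Saving = 566 − 546 = 20.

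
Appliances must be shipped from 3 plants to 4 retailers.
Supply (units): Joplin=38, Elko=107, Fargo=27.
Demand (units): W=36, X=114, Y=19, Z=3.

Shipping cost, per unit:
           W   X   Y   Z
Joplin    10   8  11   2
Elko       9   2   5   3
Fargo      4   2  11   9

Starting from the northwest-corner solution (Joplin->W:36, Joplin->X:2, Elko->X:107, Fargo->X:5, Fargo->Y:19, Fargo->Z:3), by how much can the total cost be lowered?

153

Current plan cost = 36·10 + 2·8 + 107·2 + 5·2 + 19·11 + 3·9 = 836.
Optimal plan:
  Joplin→W: 9 × 10 = 90
  Joplin→X: 26 × 8 = 208
  Joplin→Z: 3 × 2 = 6
  Elko→X: 88 × 2 = 176
  Elko→Y: 19 × 5 = 95
  Fargo→W: 27 × 4 = 108
Optimal cost = 683.
Saving = 836 − 683 = 153.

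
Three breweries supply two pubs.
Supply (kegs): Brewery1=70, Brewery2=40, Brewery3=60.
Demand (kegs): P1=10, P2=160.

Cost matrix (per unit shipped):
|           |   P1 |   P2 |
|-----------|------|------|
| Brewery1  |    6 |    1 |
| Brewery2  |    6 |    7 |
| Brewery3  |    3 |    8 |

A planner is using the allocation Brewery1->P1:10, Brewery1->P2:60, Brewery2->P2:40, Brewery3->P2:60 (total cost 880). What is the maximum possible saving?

100

Current plan cost = 10·6 + 60·1 + 40·7 + 60·8 = 880.
Optimal plan:
  Brewery1 to P2: 70 kegs
  Brewery2 to P2: 40 kegs
  Brewery3 to P1: 10 kegs
  Brewery3 to P2: 50 kegs
Optimal cost = 780.
Saving = 880 − 780 = 100.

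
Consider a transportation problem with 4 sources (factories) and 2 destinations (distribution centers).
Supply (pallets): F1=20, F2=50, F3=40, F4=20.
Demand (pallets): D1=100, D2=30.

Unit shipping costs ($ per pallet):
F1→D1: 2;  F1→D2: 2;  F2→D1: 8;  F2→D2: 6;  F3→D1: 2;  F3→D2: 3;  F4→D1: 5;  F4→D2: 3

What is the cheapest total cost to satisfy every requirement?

A cheapest plan:
  F1->D1: 20 × $2 = $40
  F2->D1: 20 × $8 = $160
  F2->D2: 30 × $6 = $180
  F3->D1: 40 × $2 = $80
  F4->D1: 20 × $5 = $100
Total = 40 + 160 + 180 + 80 + 100 = $560.

560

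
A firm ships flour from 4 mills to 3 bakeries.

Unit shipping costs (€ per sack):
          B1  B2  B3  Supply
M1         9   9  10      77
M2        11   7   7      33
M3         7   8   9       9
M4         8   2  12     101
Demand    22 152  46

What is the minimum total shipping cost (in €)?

A cheapest plan:
  M1 to B1: 13 × €9 = €117
  M1 to B2: 51 × €9 = €459
  M1 to B3: 13 × €10 = €130
  M2 to B3: 33 × €7 = €231
  M3 to B1: 9 × €7 = €63
  M4 to B2: 101 × €2 = €202
Total = 117 + 459 + 130 + 231 + 63 + 202 = €1202.
(Supply check: M1 ships 77; M2 ships 33; M3 ships 9; M4 ships 101.)

1202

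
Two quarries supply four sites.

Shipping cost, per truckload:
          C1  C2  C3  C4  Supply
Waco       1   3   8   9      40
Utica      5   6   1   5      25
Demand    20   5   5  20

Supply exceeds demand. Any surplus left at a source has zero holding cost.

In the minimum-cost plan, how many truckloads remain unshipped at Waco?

15

Minimum-cost shipments:
  Waco->C1: 20 × 1 = 20
  Waco->C2: 5 × 3 = 15
  Utica->C3: 5 × 1 = 5
  Utica->C4: 20 × 5 = 100
Total cost = 140.
Waco ships 25 of its 40, leaving 15.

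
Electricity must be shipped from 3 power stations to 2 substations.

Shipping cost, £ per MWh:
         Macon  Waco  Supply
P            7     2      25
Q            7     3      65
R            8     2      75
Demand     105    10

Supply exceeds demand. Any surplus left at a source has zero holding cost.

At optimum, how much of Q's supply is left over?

0

An optimal plan:
  P to Macon: 25 × £7 = £175
  Q to Macon: 65 × £7 = £455
  R to Macon: 15 × £8 = £120
  R to Waco: 10 × £2 = £20
Total cost = £770.
Q ships 65 of its 65, leaving 0.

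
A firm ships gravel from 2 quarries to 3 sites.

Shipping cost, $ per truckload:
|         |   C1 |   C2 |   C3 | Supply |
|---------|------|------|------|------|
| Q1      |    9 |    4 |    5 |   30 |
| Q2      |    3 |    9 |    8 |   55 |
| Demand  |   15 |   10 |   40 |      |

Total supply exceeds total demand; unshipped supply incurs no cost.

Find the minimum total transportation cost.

345

A cheapest plan:
  Q1->C2: 10 × $4 = $40
  Q1->C3: 20 × $5 = $100
  Q2->C1: 15 × $3 = $45
  Q2->C3: 20 × $8 = $160
Total = 40 + 100 + 45 + 160 = $345.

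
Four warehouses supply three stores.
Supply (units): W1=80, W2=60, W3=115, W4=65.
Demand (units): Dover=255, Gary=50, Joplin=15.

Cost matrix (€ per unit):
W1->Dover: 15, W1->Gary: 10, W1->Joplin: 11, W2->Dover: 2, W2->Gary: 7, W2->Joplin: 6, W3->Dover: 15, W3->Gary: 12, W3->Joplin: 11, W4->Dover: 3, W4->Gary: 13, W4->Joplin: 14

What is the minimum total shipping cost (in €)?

2930

Optimal allocation:
  W1 to Dover: 15 units
  W1 to Gary: 50 units
  W1 to Joplin: 15 units
  W2 to Dover: 60 units
  W3 to Dover: 115 units
  W4 to Dover: 65 units
Total cost = €2930.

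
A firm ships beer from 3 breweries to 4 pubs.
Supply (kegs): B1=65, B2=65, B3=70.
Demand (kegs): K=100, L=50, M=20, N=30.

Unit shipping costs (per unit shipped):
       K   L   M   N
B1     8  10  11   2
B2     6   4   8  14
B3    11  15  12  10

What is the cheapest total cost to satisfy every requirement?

1420

One minimum-cost allocation:
  B1–K: 35 kegs
  B1–N: 30 kegs
  B2–K: 15 kegs
  B2–L: 50 kegs
  B3–K: 50 kegs
  B3–M: 20 kegs
Total cost = 1420.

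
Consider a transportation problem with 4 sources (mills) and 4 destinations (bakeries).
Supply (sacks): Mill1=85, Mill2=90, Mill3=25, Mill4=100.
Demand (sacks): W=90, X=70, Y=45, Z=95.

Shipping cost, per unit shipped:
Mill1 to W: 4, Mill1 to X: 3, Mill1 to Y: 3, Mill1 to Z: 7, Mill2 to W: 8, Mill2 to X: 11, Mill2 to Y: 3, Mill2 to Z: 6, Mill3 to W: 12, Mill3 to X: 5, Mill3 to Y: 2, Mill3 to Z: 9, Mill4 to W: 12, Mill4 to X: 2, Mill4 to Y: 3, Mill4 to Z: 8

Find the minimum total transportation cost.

An optimal shipping plan:
  Mill1→W: 85 × 4 = 340
  Mill2→W: 5 × 8 = 40
  Mill2→Z: 85 × 6 = 510
  Mill3→Y: 25 × 2 = 50
  Mill4→X: 70 × 2 = 140
  Mill4→Y: 20 × 3 = 60
  Mill4→Z: 10 × 8 = 80
Total = 340 + 40 + 510 + 50 + 140 + 60 + 80 = 1220.
(Supply check: Mill1 ships 85; Mill2 ships 90; Mill3 ships 25; Mill4 ships 100.)

1220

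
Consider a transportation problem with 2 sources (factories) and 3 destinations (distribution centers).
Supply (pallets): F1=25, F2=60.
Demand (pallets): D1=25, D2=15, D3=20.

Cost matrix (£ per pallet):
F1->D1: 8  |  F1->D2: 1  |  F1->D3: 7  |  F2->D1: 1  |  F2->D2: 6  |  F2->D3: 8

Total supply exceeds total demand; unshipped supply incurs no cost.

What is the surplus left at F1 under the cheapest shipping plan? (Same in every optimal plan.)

An optimal plan:
  F1→D2: 15 × £1 = £15
  F1→D3: 10 × £7 = £70
  F2→D1: 25 × £1 = £25
  F2→D3: 10 × £8 = £80
Total cost = £190.
F1 ships 25 of its 25, leaving 0.

0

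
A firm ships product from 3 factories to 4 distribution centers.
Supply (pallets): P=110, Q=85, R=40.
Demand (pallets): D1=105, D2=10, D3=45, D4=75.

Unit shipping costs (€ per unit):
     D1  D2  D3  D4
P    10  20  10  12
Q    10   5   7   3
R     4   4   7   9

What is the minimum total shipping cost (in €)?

1535

Optimal allocation:
  P->D1: 65 × €10 = €650
  P->D3: 45 × €10 = €450
  Q->D2: 10 × €5 = €50
  Q->D4: 75 × €3 = €225
  R->D1: 40 × €4 = €160
Total = 650 + 450 + 50 + 225 + 160 = €1535.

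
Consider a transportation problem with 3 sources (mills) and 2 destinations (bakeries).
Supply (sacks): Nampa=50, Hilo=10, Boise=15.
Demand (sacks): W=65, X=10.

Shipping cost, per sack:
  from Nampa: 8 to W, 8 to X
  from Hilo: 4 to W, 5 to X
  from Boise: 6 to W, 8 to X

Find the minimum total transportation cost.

A cheapest plan:
  Nampa to W: 40 sacks
  Nampa to X: 10 sacks
  Hilo to W: 10 sacks
  Boise to W: 15 sacks
Total cost = 530.

530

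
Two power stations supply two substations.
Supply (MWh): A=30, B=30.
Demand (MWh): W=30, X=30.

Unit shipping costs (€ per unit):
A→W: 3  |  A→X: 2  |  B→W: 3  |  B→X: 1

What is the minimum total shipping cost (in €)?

An optimal shipping plan:
  A->W: 30 MWh
  B->X: 30 MWh
Total cost = €120.
(Supply check: A ships 30; B ships 30.)

120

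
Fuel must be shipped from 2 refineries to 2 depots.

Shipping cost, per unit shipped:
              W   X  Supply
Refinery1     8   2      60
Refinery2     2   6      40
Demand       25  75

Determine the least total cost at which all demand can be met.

260

One minimum-cost allocation:
  Refinery1–X: 60 × 2 = 120
  Refinery2–W: 25 × 2 = 50
  Refinery2–X: 15 × 6 = 90
Total = 120 + 50 + 90 = 260.
(Supply check: Refinery1 ships 60; Refinery2 ships 40.)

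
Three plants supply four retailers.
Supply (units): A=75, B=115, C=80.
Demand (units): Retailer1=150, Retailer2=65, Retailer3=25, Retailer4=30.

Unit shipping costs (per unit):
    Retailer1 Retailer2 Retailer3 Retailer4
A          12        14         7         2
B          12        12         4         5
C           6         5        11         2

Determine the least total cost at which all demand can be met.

An optimal shipping plan:
  A->Retailer1: 45 × 12 = 540
  A->Retailer4: 30 × 2 = 60
  B->Retailer1: 90 × 12 = 1080
  B->Retailer3: 25 × 4 = 100
  C->Retailer1: 15 × 6 = 90
  C->Retailer2: 65 × 5 = 325
Total = 540 + 60 + 1080 + 100 + 90 + 325 = 2195.
(Supply check: A ships 75; B ships 115; C ships 80.)

2195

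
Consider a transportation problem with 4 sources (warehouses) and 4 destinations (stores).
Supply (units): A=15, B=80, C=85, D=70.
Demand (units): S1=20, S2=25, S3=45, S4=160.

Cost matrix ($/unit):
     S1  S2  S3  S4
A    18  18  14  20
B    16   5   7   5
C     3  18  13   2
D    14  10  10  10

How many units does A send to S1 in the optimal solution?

Optimal shipments:
  A→S3: 15 × $14 = $210
  B→S4: 80 × $5 = $400
  C→S1: 20 × $3 = $60
  C→S4: 65 × $2 = $130
  D→S2: 25 × $10 = $250
  D→S3: 30 × $10 = $300
  D→S4: 15 × $10 = $150
Total cost = $1500.
The route A→S1 is not used.

0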